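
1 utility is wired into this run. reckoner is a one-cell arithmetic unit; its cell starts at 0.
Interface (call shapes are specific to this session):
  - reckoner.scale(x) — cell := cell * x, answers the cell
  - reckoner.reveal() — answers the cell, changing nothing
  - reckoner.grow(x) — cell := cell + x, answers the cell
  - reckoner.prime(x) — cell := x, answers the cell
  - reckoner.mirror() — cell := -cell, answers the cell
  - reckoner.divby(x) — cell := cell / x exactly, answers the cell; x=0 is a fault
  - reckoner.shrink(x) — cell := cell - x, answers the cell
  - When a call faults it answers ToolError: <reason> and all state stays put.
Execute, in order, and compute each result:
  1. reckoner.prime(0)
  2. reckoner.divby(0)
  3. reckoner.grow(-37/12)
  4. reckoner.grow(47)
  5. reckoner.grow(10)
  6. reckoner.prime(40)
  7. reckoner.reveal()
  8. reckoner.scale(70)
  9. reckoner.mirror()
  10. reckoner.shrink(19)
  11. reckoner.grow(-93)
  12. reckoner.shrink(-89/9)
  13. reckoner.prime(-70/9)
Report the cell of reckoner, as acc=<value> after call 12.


~$ prime x→0
:: 0
~$ divby x→0
:: ToolError: division by zero
~$ grow x→-37/12
:: -37/12
~$ grow x→47
:: 527/12
~$ grow x→10
:: 647/12
~$ prime x→40
:: 40
~$ reveal
:: 40
~$ scale x→70
:: 2800
~$ mirror
:: -2800
~$ shrink x→19
:: -2819
~$ grow x→-93
:: -2912
~$ shrink x→-89/9
:: -26119/9
~$ prime x→-70/9
:: -70/9

Answer: acc=-26119/9


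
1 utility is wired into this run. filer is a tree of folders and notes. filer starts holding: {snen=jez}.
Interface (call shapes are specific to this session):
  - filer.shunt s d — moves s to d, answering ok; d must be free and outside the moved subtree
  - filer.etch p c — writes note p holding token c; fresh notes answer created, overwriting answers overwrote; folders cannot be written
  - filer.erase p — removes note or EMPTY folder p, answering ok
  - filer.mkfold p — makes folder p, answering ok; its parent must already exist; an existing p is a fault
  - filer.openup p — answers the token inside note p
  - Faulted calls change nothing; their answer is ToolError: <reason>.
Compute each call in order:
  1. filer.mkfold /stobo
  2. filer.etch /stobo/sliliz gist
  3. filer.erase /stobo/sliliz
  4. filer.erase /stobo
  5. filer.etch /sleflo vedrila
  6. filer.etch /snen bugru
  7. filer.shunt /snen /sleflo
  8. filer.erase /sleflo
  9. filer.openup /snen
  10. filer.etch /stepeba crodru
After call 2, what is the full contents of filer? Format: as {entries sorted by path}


Answer: {snen=jez, stobo/, stobo/sliliz=gist}

Derivation:
~$ mkfold p='/stobo'
= ok
~$ etch p='/stobo/sliliz' c='gist'
= created
~$ erase p='/stobo/sliliz'
= ok
~$ erase p='/stobo'
= ok
~$ etch p='/sleflo' c='vedrila'
= created
~$ etch p='/snen' c='bugru'
= overwrote
~$ shunt s='/snen' d='/sleflo'
= ToolError: exists
~$ erase p='/sleflo'
= ok
~$ openup p='/snen'
= bugru
~$ etch p='/stepeba' c='crodru'
= created


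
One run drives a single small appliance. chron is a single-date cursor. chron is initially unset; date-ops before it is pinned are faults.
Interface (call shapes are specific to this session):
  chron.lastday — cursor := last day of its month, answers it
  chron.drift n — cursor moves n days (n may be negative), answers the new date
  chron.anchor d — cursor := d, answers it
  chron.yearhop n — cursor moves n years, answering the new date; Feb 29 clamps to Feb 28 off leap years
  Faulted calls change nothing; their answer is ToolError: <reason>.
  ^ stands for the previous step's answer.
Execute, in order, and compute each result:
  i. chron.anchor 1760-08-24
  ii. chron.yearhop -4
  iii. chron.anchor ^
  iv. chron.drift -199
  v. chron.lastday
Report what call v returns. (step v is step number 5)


Do: anchor[d→1760-08-24]
See: 1760-08-24
Do: yearhop[n→-4]
See: 1756-08-24
Do: anchor[d→^]
See: 1756-08-24
Do: drift[n→-199]
See: 1756-02-07
Do: lastday[]
See: 1756-02-29

Answer: 1756-02-29


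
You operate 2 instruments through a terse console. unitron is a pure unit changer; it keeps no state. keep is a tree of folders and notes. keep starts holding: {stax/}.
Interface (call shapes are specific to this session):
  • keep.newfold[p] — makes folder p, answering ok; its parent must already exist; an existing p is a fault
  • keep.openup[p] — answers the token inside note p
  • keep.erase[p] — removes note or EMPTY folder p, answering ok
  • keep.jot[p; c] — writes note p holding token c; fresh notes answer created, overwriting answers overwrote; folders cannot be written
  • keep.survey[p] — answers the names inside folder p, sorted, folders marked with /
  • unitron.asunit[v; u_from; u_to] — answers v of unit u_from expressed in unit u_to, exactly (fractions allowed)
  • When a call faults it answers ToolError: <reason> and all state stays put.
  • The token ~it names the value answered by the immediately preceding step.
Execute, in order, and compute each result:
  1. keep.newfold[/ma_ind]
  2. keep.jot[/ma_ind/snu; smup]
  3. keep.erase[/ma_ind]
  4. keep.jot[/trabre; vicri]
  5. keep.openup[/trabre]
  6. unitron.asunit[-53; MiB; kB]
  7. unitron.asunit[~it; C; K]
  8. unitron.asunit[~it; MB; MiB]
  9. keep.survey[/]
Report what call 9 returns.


Step: keep.newfold[p: /ma_ind]
Result: ok
Step: keep.jot[p: /ma_ind/snu; c: smup]
Result: created
Step: keep.erase[p: /ma_ind]
Result: ToolError: not empty
Step: keep.jot[p: /trabre; c: vicri]
Result: created
Step: keep.openup[p: /trabre]
Result: vicri
Step: unitron.asunit[v: -53; u_from: MiB; u_to: kB]
Result: -6946816/125
Step: unitron.asunit[v: ~it; u_from: C; u_to: K]
Result: -27650689/500
Step: unitron.asunit[v: ~it; u_from: MB; u_to: MiB]
Result: -3456336125/65536
Step: keep.survey[p: /]
Result: [ma_ind/, stax/, trabre]

Answer: [ma_ind/, stax/, trabre]


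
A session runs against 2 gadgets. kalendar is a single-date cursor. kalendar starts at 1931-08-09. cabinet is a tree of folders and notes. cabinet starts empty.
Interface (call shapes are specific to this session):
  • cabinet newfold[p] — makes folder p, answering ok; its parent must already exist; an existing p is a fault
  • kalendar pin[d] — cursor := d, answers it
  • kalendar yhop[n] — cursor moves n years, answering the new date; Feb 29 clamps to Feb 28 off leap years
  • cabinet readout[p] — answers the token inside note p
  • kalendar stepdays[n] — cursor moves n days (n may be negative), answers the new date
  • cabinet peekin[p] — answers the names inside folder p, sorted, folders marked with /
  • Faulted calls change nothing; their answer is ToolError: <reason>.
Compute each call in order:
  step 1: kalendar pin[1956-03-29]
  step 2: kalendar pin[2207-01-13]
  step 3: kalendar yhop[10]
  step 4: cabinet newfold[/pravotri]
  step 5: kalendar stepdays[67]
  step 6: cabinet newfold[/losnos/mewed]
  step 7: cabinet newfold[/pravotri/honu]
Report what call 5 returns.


Answer: 2217-03-21

Derivation:
~$ kalendar pin d='1956-03-29'
  1956-03-29
~$ kalendar pin d='2207-01-13'
  2207-01-13
~$ kalendar yhop n='10'
  2217-01-13
~$ cabinet newfold p='/pravotri'
  ok
~$ kalendar stepdays n='67'
  2217-03-21
~$ cabinet newfold p='/losnos/mewed'
  ToolError: no parent
~$ cabinet newfold p='/pravotri/honu'
  ok


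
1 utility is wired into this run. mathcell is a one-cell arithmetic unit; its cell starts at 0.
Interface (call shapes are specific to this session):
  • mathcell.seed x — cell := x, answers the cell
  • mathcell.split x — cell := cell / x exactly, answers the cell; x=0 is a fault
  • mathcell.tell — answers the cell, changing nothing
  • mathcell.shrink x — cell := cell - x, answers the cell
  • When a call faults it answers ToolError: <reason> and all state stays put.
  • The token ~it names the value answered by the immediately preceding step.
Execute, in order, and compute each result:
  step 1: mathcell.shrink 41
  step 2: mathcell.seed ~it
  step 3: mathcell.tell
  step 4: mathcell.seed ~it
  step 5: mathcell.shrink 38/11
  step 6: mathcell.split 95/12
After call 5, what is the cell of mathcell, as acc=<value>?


> mathcell.shrink x=41
  -41
> mathcell.seed x=~it
  -41
> mathcell.tell
  -41
> mathcell.seed x=~it
  -41
> mathcell.shrink x=38/11
  -489/11
> mathcell.split x=95/12
  -5868/1045

Answer: acc=-489/11


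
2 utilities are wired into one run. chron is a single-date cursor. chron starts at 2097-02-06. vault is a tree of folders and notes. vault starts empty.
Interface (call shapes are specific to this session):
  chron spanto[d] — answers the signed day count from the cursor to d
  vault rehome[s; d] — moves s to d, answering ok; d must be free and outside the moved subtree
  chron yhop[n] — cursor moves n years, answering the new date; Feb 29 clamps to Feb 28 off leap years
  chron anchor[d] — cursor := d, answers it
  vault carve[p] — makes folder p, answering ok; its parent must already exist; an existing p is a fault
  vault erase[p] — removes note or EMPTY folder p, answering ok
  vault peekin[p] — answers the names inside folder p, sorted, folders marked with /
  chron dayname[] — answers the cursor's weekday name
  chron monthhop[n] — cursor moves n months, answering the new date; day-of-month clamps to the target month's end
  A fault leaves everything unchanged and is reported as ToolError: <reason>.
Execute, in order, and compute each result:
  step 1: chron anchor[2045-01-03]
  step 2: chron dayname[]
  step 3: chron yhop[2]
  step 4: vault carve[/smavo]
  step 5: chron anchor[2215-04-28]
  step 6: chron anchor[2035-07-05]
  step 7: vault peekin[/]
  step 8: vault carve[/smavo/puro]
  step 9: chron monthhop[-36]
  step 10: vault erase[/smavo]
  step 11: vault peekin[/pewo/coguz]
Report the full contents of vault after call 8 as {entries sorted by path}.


-> chron anchor(d→2045-01-03)
<- 2045-01-03
-> chron dayname()
<- Tuesday
-> chron yhop(n→2)
<- 2047-01-03
-> vault carve(p→/smavo)
<- ok
-> chron anchor(d→2215-04-28)
<- 2215-04-28
-> chron anchor(d→2035-07-05)
<- 2035-07-05
-> vault peekin(p→/)
<- [smavo/]
-> vault carve(p→/smavo/puro)
<- ok
-> chron monthhop(n→-36)
<- 2032-07-05
-> vault erase(p→/smavo)
<- ToolError: not empty
-> vault peekin(p→/pewo/coguz)
<- ToolError: not found

Answer: {smavo/, smavo/puro/}


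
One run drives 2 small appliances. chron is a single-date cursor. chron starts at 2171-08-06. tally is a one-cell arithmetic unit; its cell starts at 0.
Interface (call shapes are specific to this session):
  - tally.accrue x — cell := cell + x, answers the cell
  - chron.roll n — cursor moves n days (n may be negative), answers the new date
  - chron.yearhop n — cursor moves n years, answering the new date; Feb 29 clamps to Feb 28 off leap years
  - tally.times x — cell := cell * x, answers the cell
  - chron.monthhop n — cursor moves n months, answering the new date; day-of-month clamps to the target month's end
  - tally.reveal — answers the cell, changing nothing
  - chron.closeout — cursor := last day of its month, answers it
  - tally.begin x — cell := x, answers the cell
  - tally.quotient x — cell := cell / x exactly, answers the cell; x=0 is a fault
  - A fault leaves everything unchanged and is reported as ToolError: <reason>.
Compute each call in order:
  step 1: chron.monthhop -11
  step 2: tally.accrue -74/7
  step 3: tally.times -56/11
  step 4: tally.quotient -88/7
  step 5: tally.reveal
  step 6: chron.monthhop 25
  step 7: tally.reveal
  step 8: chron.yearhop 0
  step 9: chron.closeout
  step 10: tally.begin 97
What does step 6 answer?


Answer: 2172-10-06

Derivation:
// 1. monthhop(n→-11) ~> 2170-09-06
// 2. accrue(x→-74/7) ~> -74/7
// 3. times(x→-56/11) ~> 592/11
// 4. quotient(x→-88/7) ~> -518/121
// 5. reveal() ~> -518/121
// 6. monthhop(n→25) ~> 2172-10-06
// 7. reveal() ~> -518/121
// 8. yearhop(n→0) ~> 2172-10-06
// 9. closeout() ~> 2172-10-31
// 10. begin(x→97) ~> 97


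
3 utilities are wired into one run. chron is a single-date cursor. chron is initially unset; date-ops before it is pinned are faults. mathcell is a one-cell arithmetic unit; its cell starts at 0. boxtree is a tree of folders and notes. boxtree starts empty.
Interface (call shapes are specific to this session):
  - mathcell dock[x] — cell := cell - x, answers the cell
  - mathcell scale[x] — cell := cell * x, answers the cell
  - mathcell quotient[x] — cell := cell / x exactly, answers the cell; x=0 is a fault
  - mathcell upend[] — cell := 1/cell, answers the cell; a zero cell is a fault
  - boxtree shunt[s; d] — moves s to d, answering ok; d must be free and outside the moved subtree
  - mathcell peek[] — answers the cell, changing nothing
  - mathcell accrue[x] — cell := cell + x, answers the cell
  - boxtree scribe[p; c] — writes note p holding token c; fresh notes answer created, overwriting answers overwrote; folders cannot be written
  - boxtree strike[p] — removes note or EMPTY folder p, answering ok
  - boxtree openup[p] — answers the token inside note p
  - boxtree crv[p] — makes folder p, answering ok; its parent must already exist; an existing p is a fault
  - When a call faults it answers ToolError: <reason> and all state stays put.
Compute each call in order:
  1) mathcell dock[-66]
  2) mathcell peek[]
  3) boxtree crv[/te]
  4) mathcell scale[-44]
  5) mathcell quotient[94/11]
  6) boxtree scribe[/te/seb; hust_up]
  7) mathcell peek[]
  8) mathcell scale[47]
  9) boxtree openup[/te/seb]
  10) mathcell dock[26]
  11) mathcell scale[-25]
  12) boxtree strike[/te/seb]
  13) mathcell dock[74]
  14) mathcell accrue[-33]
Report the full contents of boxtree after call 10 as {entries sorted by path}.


Answer: {te/, te/seb=hust_up}

Derivation:
% mathcell dock -66
[out] 66
% mathcell peek
[out] 66
% boxtree crv /te
[out] ok
% mathcell scale -44
[out] -2904
% mathcell quotient 94/11
[out] -15972/47
% boxtree scribe /te/seb hust_up
[out] created
% mathcell peek
[out] -15972/47
% mathcell scale 47
[out] -15972
% boxtree openup /te/seb
[out] hust_up
% mathcell dock 26
[out] -15998
% mathcell scale -25
[out] 399950
% boxtree strike /te/seb
[out] ok
% mathcell dock 74
[out] 399876
% mathcell accrue -33
[out] 399843


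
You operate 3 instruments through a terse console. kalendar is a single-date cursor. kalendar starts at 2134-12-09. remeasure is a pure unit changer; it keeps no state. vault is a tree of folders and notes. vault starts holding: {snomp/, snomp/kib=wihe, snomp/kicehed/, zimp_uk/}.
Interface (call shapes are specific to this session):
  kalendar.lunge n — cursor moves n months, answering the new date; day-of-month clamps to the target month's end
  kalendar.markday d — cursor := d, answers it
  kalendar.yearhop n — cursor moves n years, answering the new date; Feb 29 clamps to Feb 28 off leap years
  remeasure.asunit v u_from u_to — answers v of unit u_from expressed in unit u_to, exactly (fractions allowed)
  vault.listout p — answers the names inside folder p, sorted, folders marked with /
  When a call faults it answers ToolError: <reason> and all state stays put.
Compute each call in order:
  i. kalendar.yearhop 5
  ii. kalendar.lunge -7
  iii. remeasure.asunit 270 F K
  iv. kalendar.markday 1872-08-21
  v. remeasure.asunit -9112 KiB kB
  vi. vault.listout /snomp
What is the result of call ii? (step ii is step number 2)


Answer: 2139-05-09

Derivation:
-> kalendar.yearhop(n='5')
<- 2139-12-09
-> kalendar.lunge(n='-7')
<- 2139-05-09
-> remeasure.asunit(v='270', u_from='F', u_to='K')
<- 72967/180
-> kalendar.markday(d='1872-08-21')
<- 1872-08-21
-> remeasure.asunit(v='-9112', u_from='KiB', u_to='kB')
<- -1166336/125
-> vault.listout(p='/snomp')
<- [kib, kicehed/]


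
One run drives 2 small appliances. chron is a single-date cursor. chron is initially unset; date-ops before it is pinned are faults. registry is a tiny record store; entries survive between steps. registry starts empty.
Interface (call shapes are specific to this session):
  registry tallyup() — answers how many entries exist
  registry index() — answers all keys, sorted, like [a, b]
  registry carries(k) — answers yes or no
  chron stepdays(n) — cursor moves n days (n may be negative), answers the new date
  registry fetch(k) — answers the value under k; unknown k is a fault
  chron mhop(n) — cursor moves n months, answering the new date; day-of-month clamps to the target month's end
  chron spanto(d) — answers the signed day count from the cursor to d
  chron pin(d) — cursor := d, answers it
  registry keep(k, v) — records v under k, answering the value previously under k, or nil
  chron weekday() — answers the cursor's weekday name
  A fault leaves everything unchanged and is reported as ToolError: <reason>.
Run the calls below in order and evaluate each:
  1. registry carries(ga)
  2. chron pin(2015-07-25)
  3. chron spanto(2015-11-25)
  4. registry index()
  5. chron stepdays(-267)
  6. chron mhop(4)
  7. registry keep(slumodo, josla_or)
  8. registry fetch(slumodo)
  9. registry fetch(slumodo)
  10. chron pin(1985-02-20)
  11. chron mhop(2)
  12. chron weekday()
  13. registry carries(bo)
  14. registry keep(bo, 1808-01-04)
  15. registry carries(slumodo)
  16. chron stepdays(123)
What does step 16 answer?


Answer: 1985-08-21

Derivation:
I try registry carries passing k: ga, and see no.
I call chron pin passing d: 2015-07-25, which returns 2015-07-25.
I call chron spanto passing d: 2015-11-25: 123.
I try registry index: [].
Next I call chron stepdays passing n: -267, giving 2014-10-31.
Now I run chron mhop passing n: 4, → 2015-02-28.
I try registry keep passing k: slumodo, v: josla_or, giving nil.
Next I call registry fetch passing k: slumodo, — result: josla_or.
Now I run registry fetch passing k: slumodo, and get josla_or.
Then chron pin passing d: 1985-02-20, and get 1985-02-20.
Using chron mhop passing n: 2, yielding 1985-04-20.
Calling chron weekday(), and see Saturday.
Now I run registry carries passing k: bo, — result: no.
Invoking registry keep passing k: bo, v: 1808-01-04, giving nil.
I use registry carries passing k: slumodo, and observe yes.
I run chron stepdays passing n: 123, giving 1985-08-21.


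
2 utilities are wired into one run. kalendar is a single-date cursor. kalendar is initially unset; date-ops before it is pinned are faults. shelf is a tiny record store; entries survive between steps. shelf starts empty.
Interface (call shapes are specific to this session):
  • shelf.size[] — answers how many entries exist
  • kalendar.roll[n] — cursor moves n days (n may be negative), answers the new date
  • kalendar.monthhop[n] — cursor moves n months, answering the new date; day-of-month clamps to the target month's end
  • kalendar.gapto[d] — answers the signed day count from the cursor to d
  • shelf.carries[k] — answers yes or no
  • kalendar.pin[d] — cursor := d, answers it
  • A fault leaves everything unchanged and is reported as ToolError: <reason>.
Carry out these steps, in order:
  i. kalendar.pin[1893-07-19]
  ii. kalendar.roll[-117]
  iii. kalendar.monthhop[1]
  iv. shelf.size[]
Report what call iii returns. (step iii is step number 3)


[in] kalendar.pin d=1893-07-19
  1893-07-19
[in] kalendar.roll n=-117
  1893-03-24
[in] kalendar.monthhop n=1
  1893-04-24
[in] shelf.size
  0

Answer: 1893-04-24


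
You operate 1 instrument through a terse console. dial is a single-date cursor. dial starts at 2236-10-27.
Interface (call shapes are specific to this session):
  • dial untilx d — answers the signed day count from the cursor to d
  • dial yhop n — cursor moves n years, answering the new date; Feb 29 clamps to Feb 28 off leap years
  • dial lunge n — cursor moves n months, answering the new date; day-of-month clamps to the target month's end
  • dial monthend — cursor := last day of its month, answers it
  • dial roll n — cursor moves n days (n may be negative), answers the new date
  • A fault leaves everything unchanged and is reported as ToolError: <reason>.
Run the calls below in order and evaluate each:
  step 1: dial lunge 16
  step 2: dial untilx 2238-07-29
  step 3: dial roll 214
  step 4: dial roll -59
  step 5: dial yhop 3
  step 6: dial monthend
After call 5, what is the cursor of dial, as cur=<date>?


>> dial lunge(n='16')
<< 2238-02-27
>> dial untilx(d='2238-07-29')
<< 152
>> dial roll(n='214')
<< 2238-09-29
>> dial roll(n='-59')
<< 2238-08-01
>> dial yhop(n='3')
<< 2241-08-01
>> dial monthend()
<< 2241-08-31

Answer: cur=2241-08-01


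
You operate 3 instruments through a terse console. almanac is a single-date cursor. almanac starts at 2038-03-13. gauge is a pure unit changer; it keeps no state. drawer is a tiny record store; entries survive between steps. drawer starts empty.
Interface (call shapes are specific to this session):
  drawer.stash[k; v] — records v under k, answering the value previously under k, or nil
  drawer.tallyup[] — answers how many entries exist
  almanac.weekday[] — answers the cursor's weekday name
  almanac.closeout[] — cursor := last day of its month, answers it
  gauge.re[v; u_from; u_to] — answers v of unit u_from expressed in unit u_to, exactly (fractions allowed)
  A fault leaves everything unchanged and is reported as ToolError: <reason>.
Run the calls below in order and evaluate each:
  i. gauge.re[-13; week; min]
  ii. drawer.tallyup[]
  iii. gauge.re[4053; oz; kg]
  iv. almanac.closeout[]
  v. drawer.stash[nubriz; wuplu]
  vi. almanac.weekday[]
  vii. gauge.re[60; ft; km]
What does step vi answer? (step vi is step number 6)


Answer: Wednesday

Derivation:
Step: gauge.re[-13; week; min]
Result: -131040
Step: drawer.tallyup[]
Result: 0
Step: gauge.re[4053; oz; kg]
Result: 183840987561/1600000000
Step: almanac.closeout[]
Result: 2038-03-31
Step: drawer.stash[nubriz; wuplu]
Result: nil
Step: almanac.weekday[]
Result: Wednesday
Step: gauge.re[60; ft; km]
Result: 1143/62500


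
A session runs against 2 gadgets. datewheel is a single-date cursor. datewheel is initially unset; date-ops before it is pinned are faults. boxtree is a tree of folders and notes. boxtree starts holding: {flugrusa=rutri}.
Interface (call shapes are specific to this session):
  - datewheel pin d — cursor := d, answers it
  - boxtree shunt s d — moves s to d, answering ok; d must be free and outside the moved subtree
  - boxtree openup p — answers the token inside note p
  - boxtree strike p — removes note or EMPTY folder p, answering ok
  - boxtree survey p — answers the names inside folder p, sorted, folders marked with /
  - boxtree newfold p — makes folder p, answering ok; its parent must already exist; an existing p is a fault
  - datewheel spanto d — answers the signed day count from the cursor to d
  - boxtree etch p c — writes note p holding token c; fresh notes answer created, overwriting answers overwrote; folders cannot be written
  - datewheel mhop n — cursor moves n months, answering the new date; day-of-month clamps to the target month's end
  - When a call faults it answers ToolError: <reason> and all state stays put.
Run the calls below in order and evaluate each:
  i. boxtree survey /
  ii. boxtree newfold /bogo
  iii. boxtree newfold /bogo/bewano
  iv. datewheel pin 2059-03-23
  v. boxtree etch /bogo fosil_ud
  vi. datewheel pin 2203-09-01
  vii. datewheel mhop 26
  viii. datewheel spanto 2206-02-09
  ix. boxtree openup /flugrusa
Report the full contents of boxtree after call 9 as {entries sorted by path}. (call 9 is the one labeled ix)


$ boxtree survey p→/
  [flugrusa]
$ boxtree newfold p→/bogo
  ok
$ boxtree newfold p→/bogo/bewano
  ok
$ datewheel pin d→2059-03-23
  2059-03-23
$ boxtree etch p→/bogo c→fosil_ud
  ToolError: is a directory
$ datewheel pin d→2203-09-01
  2203-09-01
$ datewheel mhop n→26
  2205-11-01
$ datewheel spanto d→2206-02-09
  100
$ boxtree openup p→/flugrusa
  rutri

Answer: {bogo/, bogo/bewano/, flugrusa=rutri}


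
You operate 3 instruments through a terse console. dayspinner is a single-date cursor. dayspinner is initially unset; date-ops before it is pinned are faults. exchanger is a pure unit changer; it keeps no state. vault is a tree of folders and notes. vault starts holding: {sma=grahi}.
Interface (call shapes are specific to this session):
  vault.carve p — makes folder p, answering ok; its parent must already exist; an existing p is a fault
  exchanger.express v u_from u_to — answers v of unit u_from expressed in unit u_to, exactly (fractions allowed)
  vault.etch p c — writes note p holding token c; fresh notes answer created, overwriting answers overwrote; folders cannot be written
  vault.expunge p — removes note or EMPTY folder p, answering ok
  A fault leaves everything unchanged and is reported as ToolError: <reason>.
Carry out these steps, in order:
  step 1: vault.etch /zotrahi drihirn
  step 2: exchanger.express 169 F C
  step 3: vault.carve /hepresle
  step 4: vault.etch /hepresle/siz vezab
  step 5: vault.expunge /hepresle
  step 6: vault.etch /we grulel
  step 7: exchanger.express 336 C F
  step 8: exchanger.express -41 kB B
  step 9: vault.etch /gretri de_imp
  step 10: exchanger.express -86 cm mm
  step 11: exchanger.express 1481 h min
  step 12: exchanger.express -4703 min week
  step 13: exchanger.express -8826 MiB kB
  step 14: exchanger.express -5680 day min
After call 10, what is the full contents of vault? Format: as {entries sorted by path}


Answer: {gretri=de_imp, hepresle/, hepresle/siz=vezab, sma=grahi, we=grulel, zotrahi=drihirn}

Derivation:
CALL vault.etch[p=/zotrahi; c=drihirn]
RET  created
CALL exchanger.express[v=169; u_from=F; u_to=C]
RET  685/9
CALL vault.carve[p=/hepresle]
RET  ok
CALL vault.etch[p=/hepresle/siz; c=vezab]
RET  created
CALL vault.expunge[p=/hepresle]
RET  ToolError: not empty
CALL vault.etch[p=/we; c=grulel]
RET  created
CALL exchanger.express[v=336; u_from=C; u_to=F]
RET  3184/5
CALL exchanger.express[v=-41; u_from=kB; u_to=B]
RET  -41000
CALL vault.etch[p=/gretri; c=de_imp]
RET  created
CALL exchanger.express[v=-86; u_from=cm; u_to=mm]
RET  -860
CALL exchanger.express[v=1481; u_from=h; u_to=min]
RET  88860
CALL exchanger.express[v=-4703; u_from=min; u_to=week]
RET  -4703/10080
CALL exchanger.express[v=-8826; u_from=MiB; u_to=kB]
RET  -1156841472/125
CALL exchanger.express[v=-5680; u_from=day; u_to=min]
RET  -8179200


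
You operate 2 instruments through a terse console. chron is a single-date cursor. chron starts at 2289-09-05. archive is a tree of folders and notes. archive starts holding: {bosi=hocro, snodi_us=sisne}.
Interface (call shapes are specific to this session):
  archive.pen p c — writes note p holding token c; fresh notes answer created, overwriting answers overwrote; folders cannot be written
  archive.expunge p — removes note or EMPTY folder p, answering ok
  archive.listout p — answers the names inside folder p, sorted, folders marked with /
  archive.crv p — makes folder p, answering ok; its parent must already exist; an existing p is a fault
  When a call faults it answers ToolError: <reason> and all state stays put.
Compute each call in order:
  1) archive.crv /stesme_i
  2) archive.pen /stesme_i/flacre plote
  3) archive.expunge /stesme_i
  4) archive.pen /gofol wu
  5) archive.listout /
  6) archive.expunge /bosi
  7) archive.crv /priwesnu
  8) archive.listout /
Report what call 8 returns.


Answer: [gofol, priwesnu/, snodi_us, stesme_i/]

Derivation:
~$ crv p=/stesme_i
= ok
~$ pen p=/stesme_i/flacre c=plote
= created
~$ expunge p=/stesme_i
= ToolError: not empty
~$ pen p=/gofol c=wu
= created
~$ listout p=/
= [bosi, gofol, snodi_us, stesme_i/]
~$ expunge p=/bosi
= ok
~$ crv p=/priwesnu
= ok
~$ listout p=/
= [gofol, priwesnu/, snodi_us, stesme_i/]


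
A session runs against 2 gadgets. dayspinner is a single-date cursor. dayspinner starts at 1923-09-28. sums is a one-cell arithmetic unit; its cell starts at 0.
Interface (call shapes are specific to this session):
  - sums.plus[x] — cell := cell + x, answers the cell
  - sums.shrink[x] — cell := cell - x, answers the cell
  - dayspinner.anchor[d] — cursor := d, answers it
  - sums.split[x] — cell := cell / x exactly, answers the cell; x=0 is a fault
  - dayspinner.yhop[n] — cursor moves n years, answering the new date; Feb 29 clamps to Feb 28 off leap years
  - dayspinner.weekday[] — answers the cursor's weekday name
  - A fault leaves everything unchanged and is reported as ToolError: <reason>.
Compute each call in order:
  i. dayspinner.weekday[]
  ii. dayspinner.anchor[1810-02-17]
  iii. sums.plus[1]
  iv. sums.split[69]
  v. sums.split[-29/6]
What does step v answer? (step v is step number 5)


Answer: -2/667

Derivation:
·→ dayspinner.weekday()
·← Friday
·→ dayspinner.anchor(d: 1810-02-17)
·← 1810-02-17
·→ sums.plus(x: 1)
·← 1
·→ sums.split(x: 69)
·← 1/69
·→ sums.split(x: -29/6)
·← -2/667


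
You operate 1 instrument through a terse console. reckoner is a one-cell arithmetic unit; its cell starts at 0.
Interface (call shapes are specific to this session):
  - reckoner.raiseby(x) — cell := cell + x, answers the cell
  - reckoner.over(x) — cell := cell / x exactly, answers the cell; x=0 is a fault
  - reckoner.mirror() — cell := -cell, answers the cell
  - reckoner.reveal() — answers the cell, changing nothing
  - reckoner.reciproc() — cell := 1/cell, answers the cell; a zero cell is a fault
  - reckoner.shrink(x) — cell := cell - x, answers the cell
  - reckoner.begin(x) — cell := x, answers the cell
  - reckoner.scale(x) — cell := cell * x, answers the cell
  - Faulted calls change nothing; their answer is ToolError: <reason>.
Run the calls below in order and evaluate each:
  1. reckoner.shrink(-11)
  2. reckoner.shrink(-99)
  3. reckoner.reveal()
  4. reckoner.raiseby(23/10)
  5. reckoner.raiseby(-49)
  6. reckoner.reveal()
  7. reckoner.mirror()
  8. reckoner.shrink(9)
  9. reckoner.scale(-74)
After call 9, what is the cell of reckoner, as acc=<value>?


;; 1. reckoner.shrink(x=-11) -> 11
;; 2. reckoner.shrink(x=-99) -> 110
;; 3. reckoner.reveal() -> 110
;; 4. reckoner.raiseby(x=23/10) -> 1123/10
;; 5. reckoner.raiseby(x=-49) -> 633/10
;; 6. reckoner.reveal() -> 633/10
;; 7. reckoner.mirror() -> -633/10
;; 8. reckoner.shrink(x=9) -> -723/10
;; 9. reckoner.scale(x=-74) -> 26751/5

Answer: acc=26751/5


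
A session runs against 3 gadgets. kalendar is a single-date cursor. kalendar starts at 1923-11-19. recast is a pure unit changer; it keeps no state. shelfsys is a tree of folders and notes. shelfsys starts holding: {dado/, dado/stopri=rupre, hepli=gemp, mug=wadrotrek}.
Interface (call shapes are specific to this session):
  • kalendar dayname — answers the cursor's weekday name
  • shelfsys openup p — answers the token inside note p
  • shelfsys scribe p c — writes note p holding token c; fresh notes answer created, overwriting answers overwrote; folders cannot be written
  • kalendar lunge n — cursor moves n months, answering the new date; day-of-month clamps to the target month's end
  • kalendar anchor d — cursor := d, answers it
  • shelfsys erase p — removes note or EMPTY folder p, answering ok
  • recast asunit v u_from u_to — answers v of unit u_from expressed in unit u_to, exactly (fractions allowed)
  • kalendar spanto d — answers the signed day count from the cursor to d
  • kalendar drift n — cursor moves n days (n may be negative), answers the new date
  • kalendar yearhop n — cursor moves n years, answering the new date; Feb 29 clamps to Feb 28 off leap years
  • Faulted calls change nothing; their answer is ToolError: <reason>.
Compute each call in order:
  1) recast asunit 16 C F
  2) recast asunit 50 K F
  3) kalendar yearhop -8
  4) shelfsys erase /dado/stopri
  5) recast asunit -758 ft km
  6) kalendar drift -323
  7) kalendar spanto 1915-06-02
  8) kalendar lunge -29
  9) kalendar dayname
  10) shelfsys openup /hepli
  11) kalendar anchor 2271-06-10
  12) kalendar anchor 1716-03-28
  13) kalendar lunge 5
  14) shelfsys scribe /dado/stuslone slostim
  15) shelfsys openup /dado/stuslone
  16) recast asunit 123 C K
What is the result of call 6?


Answer: 1914-12-31

Derivation:
==> recast asunit(v=16, u_from=C, u_to=F)
<== 304/5
==> recast asunit(v=50, u_from=K, u_to=F)
<== -36967/100
==> kalendar yearhop(n=-8)
<== 1915-11-19
==> shelfsys erase(p=/dado/stopri)
<== ok
==> recast asunit(v=-758, u_from=ft, u_to=km)
<== -144399/625000
==> kalendar drift(n=-323)
<== 1914-12-31
==> kalendar spanto(d=1915-06-02)
<== 153
==> kalendar lunge(n=-29)
<== 1912-07-31
==> kalendar dayname()
<== Wednesday
==> shelfsys openup(p=/hepli)
<== gemp
==> kalendar anchor(d=2271-06-10)
<== 2271-06-10
==> kalendar anchor(d=1716-03-28)
<== 1716-03-28
==> kalendar lunge(n=5)
<== 1716-08-28
==> shelfsys scribe(p=/dado/stuslone, c=slostim)
<== created
==> shelfsys openup(p=/dado/stuslone)
<== slostim
==> recast asunit(v=123, u_from=C, u_to=K)
<== 7923/20


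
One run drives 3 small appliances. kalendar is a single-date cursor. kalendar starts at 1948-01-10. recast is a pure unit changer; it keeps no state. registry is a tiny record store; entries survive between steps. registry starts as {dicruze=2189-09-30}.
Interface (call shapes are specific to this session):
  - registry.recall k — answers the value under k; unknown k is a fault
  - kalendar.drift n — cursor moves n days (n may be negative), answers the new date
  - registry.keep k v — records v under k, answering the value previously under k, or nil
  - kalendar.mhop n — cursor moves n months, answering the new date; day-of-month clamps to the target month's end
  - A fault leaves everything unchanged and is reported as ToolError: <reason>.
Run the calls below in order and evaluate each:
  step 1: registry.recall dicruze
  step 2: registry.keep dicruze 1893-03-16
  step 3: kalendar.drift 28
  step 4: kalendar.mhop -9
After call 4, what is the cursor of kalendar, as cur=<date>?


Answer: cur=1947-05-07

Derivation:
Calling registry.recall passing k: dicruze, → 2189-09-30.
Invoking registry.keep passing k: dicruze, v: 1893-03-16: 2189-09-30.
Now I run kalendar.drift passing n: 28, and get 1948-02-07.
Using kalendar.mhop passing n: -9, yielding 1947-05-07.


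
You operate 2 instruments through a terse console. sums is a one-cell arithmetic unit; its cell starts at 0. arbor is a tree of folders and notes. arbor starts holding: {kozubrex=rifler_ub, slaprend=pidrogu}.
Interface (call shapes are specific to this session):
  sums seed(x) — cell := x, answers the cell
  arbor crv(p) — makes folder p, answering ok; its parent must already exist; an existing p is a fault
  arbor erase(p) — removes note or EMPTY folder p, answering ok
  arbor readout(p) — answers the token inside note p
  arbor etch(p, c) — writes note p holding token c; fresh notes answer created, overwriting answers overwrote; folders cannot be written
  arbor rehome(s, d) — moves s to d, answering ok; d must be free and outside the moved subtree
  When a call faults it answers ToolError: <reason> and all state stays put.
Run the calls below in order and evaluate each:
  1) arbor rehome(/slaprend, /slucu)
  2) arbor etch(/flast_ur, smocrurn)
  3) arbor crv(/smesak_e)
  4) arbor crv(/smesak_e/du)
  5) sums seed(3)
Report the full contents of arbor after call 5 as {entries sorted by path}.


[in] arbor rehome /slaprend /slucu
:: ok
[in] arbor etch /flast_ur smocrurn
:: created
[in] arbor crv /smesak_e
:: ok
[in] arbor crv /smesak_e/du
:: ok
[in] sums seed 3
:: 3

Answer: {flast_ur=smocrurn, kozubrex=rifler_ub, slucu=pidrogu, smesak_e/, smesak_e/du/}


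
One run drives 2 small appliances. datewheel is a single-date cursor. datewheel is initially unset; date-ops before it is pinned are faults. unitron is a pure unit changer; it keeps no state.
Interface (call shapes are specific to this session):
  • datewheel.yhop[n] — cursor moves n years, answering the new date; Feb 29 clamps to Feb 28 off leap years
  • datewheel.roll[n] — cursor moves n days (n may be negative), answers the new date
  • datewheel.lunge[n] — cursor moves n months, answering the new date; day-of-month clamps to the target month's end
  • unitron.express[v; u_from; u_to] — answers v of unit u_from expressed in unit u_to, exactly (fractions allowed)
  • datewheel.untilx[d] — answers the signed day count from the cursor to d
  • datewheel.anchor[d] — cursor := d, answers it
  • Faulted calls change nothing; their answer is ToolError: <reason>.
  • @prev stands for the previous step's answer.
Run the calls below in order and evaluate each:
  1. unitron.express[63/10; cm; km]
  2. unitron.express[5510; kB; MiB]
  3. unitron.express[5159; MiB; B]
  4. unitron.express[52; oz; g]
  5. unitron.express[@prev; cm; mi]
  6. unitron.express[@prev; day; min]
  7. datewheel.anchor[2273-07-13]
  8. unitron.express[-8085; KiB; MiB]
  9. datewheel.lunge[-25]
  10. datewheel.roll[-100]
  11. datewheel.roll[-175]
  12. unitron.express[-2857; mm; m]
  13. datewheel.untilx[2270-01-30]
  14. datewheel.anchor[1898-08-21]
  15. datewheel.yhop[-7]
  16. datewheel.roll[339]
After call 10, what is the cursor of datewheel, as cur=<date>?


// unitron.express(v→63/10, u_from→cm, u_to→km) -> 63/1000000
// unitron.express(v→5510, u_from→kB, u_to→MiB) -> 344375/65536
// unitron.express(v→5159, u_from→MiB, u_to→B) -> 5409603584
// unitron.express(v→52, u_from→oz, u_to→g) -> 589670081/400000
// unitron.express(v→@prev, u_from→cm, u_to→mi) -> 53606371/5852160000
// unitron.express(v→@prev, u_from→day, u_to→min) -> 53606371/4064000
// datewheel.anchor(d→2273-07-13) -> 2273-07-13
// unitron.express(v→-8085, u_from→KiB, u_to→MiB) -> -8085/1024
// datewheel.lunge(n→-25) -> 2271-06-13
// datewheel.roll(n→-100) -> 2271-03-05
// datewheel.roll(n→-175) -> 2270-09-11
// unitron.express(v→-2857, u_from→mm, u_to→m) -> -2857/1000
// datewheel.untilx(d→2270-01-30) -> -224
// datewheel.anchor(d→1898-08-21) -> 1898-08-21
// datewheel.yhop(n→-7) -> 1891-08-21
// datewheel.roll(n→339) -> 1892-07-25

Answer: cur=2271-03-05


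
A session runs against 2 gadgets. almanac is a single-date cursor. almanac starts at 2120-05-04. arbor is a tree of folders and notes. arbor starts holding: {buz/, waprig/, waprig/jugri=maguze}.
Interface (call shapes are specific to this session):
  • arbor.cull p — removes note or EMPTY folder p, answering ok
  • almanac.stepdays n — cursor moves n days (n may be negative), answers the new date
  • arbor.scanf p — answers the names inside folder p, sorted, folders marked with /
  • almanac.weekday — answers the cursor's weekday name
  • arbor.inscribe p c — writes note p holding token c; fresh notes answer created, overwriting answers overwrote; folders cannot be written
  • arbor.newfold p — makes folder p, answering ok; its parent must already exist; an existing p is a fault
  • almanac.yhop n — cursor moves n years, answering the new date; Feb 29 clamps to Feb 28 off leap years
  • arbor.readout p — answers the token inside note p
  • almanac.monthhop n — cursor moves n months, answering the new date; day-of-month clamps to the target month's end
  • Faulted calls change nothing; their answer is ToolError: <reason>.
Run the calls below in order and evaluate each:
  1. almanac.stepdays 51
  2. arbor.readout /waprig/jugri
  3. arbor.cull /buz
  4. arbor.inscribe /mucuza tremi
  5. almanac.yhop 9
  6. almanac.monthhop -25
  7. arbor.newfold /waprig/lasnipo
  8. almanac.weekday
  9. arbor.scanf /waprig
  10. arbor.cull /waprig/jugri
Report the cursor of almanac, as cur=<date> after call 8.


Do: stepdays[n: 51]
See: 2120-06-24
Do: readout[p: /waprig/jugri]
See: maguze
Do: cull[p: /buz]
See: ok
Do: inscribe[p: /mucuza; c: tremi]
See: created
Do: yhop[n: 9]
See: 2129-06-24
Do: monthhop[n: -25]
See: 2127-05-24
Do: newfold[p: /waprig/lasnipo]
See: ok
Do: weekday[]
See: Saturday
Do: scanf[p: /waprig]
See: [jugri, lasnipo/]
Do: cull[p: /waprig/jugri]
See: ok

Answer: cur=2127-05-24


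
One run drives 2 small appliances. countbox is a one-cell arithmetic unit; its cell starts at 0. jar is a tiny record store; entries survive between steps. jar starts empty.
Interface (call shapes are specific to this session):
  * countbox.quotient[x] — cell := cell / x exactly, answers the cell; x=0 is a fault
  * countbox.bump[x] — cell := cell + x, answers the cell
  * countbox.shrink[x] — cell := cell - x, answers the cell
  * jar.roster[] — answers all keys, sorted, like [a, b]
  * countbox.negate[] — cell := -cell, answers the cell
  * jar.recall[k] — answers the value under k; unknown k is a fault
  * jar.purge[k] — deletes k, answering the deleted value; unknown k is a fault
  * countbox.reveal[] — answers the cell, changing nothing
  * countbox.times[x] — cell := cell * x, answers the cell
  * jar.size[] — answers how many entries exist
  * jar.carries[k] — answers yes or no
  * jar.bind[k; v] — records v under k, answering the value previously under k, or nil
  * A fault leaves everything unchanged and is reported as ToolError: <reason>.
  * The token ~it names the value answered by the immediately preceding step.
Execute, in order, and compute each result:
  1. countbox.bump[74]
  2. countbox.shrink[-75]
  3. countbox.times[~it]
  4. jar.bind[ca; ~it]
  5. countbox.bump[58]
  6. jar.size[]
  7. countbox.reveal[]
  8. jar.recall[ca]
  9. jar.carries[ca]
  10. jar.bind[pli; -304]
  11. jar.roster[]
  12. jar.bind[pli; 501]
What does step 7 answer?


! countbox.bump(x='74') ~> 74
! countbox.shrink(x='-75') ~> 149
! countbox.times(x='~it') ~> 22201
! jar.bind(k='ca', v='~it') ~> nil
! countbox.bump(x='58') ~> 22259
! jar.size() ~> 1
! countbox.reveal() ~> 22259
! jar.recall(k='ca') ~> 22201
! jar.carries(k='ca') ~> yes
! jar.bind(k='pli', v='-304') ~> nil
! jar.roster() ~> [ca, pli]
! jar.bind(k='pli', v='501') ~> -304

Answer: 22259
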